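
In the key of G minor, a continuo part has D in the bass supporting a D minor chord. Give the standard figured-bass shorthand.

no figures

D is the root of D minor, so the chord is in root position.
A triad in root position is figured 5/3, conventionally abbreviated (no figures — root-position triad).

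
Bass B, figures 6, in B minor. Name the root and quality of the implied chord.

The figures 6 indicate a triad in first inversion.
In first inversion the root lies a sixth above the bass: a sixth above B in B minor is G.
The chord tones are B, D, G, giving G major.

G major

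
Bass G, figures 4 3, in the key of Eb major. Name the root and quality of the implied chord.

C minor seventh

The figures 4 3 indicate a seventh chord in second inversion.
In second inversion the root lies a fourth above the bass: a fourth above G in Eb major is C.
The chord tones are G, Bb, C, Eb, giving C minor seventh.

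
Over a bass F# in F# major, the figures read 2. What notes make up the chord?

F#, G#, B, D#

The written figures 2 are shorthand for 6/4/2: the 6/4 are implied.
A second above F# in this key is G#.
A fourth above F# in this key is B.
A sixth above F# in this key is D#.
Together with the bass F#, this spells G# minor seventh in third inversion.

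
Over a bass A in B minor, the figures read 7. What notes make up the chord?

The written figures 7 are shorthand for 7/5/3: the 5/3 are implied.
A third above A in this key is C#.
A fifth above A in this key is E.
A seventh above A in this key is G.
Together with the bass A, this spells A dominant seventh in root position.

A, C#, E, G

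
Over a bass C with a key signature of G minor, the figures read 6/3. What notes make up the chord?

A third above C in this key is Eb.
A sixth above C in this key is A.
Together with the bass C, this spells A diminished in first inversion.

C, Eb, A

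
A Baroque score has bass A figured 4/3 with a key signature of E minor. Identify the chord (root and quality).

The figures 4/3 indicate a seventh chord in second inversion.
In second inversion the root lies a fourth above the bass: a fourth above A in E minor is D.
The chord tones are A, C, D, F#, giving D dominant seventh.

D dominant seventh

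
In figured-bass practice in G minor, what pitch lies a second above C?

Counting 1 letter step above C lands on D; in G minor, that letter is D.

D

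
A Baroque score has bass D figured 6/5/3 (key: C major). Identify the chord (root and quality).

B half-diminished seventh

The figures 6/5/3 indicate a seventh chord in first inversion.
In first inversion the root lies a sixth above the bass: a sixth above D in C major is B.
The chord tones are D, F, A, B, giving B half-diminished seventh.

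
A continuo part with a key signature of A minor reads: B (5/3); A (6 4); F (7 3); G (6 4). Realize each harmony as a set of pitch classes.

B (5/3): B, D, F.
A (6/4): A, D, F.
F (7/5/3): F, A, C, E.
G (6/4): G, C, E.

B, D, F | A, D, F | F, A, C, E | G, C, E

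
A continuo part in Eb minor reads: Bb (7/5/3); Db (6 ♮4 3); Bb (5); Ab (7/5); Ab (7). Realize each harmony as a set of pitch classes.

Bb, Db, F, Ab | Db, F, G, Bb | Bb, Db, F | Ab, Cb, Eb, Gb | Ab, Cb, Eb, Gb

Bb (7/5/3): Bb, Db, F, Ab.
Db (6/♮4/3): Db, F, G, Bb.
Bb (5/3): Bb, Db, F.
Ab (7/5/3): Ab, Cb, Eb, Gb.
Ab (7/5/3): Ab, Cb, Eb, Gb.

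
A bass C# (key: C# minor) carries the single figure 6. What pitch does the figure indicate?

A

Counting 5 letter steps above C# lands on A; in C# minor, that letter is A.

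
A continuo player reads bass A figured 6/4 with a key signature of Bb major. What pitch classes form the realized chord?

A, D, F

A fourth above A in this key is D.
A sixth above A in this key is F.
Together with the bass A, this spells D minor in second inversion.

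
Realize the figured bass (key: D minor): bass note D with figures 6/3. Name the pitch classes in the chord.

D, F, Bb

A third above D in this key is F.
A sixth above D in this key is Bb.
Together with the bass D, this spells Bb major in first inversion.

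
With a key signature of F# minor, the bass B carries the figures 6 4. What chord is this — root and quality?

The figures 6 4 indicate a triad in second inversion.
In second inversion the root lies a fourth above the bass: a fourth above B in F# minor is E.
The chord tones are B, E, G#, giving E major.

E major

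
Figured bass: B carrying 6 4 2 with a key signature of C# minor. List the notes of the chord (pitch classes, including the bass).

B, C#, E, G#

A second above B in this key is C#.
A fourth above B in this key is E.
A sixth above B in this key is G#.
Together with the bass B, this spells C# minor seventh in third inversion.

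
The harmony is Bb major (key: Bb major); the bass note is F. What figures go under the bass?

6/4

F is the fifth of Bb major, so the chord is in second inversion.
A triad in second inversion is figured 6/4, conventionally abbreviated 6/4.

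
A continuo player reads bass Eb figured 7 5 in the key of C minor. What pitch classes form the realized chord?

The written figures 7 5 are shorthand for 7/5/3: the 3 is implied.
A third above Eb in this key is G.
A fifth above Eb in this key is Bb.
A seventh above Eb in this key is D.
Together with the bass Eb, this spells Eb major seventh in root position.

Eb, G, Bb, D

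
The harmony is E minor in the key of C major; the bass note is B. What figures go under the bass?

B is the fifth of E minor, so the chord is in second inversion.
A triad in second inversion is figured 6/4, conventionally abbreviated 6/4.

6/4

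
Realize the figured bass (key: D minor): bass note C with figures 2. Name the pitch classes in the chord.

The written figures 2 are shorthand for 6/4/2: the 6/4 are implied.
A second above C in this key is D.
A fourth above C in this key is F.
A sixth above C in this key is A.
Together with the bass C, this spells D minor seventh in third inversion.

C, D, F, A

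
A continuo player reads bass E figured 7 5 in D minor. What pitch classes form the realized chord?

The written figures 7 5 are shorthand for 7/5/3: the 3 is implied.
A third above E in this key is G.
A fifth above E in this key is Bb.
A seventh above E in this key is D.
Together with the bass E, this spells E half-diminished seventh in root position.

E, G, Bb, D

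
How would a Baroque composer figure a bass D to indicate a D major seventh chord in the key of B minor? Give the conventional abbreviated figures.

D is the root of D major seventh, so the chord is in root position.
A seventh chord in root position is figured 7/5/3, conventionally abbreviated 7.

7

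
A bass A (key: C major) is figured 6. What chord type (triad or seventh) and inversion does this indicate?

triad, first inversion

6 is shorthand for 6/3.
Intervals of 6/3 above the bass form a triad; the bass is the third, so this is first inversion.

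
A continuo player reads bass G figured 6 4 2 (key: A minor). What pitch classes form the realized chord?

A second above G in this key is A.
A fourth above G in this key is C.
A sixth above G in this key is E.
Together with the bass G, this spells A minor seventh in third inversion.

G, A, C, E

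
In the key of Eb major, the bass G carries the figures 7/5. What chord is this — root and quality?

The figures 7/5 indicate a seventh chord in root position.
In root position the bass is the root, so the root is G.
The chord tones are G, Bb, D, F, giving G minor seventh.

G minor seventh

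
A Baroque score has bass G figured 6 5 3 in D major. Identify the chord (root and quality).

The figures 6 5 3 indicate a seventh chord in first inversion.
In first inversion the root lies a sixth above the bass: a sixth above G in D major is E.
The chord tones are G, B, D, E, giving E minor seventh.

E minor seventh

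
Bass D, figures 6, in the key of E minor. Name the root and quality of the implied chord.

The figures 6 indicate a triad in first inversion.
In first inversion the root lies a sixth above the bass: a sixth above D in E minor is B.
The chord tones are D, F#, B, giving B minor.

B minor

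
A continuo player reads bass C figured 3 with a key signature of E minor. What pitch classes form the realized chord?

The written figures 3 are shorthand for 5/3: the 5 is implied.
A third above C in this key is E.
A fifth above C in this key is G.
Together with the bass C, this spells C major in root position.

C, E, G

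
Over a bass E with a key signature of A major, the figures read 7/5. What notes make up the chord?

The written figures 7/5 are shorthand for 7/5/3: the 3 is implied.
A third above E in this key is G#.
A fifth above E in this key is B.
A seventh above E in this key is D.
Together with the bass E, this spells E dominant seventh in root position.

E, G#, B, D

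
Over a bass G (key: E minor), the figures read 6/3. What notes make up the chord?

A third above G in this key is B.
A sixth above G in this key is E.
Together with the bass G, this spells E minor in first inversion.

G, B, E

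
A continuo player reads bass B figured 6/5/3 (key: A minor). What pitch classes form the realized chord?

A third above B in this key is D.
A fifth above B in this key is F.
A sixth above B in this key is G.
Together with the bass B, this spells G dominant seventh in first inversion.

B, D, F, G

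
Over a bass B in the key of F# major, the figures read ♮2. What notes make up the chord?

B, C, E#, G#

The written figures ♮2 are shorthand for 6/4/2: the 6/4 are implied.
A second above B in this key is C#, made natural (C) by the ♮ figure.
A fourth above B in this key is E#.
A sixth above B in this key is G#.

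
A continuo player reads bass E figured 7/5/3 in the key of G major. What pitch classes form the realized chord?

E, G, B, D

A third above E in this key is G.
A fifth above E in this key is B.
A seventh above E in this key is D.
Together with the bass E, this spells E minor seventh in root position.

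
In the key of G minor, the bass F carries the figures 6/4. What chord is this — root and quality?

Bb major

The figures 6/4 indicate a triad in second inversion.
In second inversion the root lies a fourth above the bass: a fourth above F in G minor is Bb.
The chord tones are F, Bb, D, giving Bb major.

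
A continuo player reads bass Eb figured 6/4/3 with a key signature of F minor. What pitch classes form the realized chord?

Eb, G, Ab, C

A third above Eb in this key is G.
A fourth above Eb in this key is Ab.
A sixth above Eb in this key is C.
Together with the bass Eb, this spells Ab major seventh in second inversion.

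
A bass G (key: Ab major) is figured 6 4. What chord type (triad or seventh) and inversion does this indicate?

triad, second inversion

Intervals of 6/4 above the bass form a triad; the bass is the fifth, so this is second inversion.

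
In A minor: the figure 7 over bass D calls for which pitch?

Counting 6 letter steps above D lands on C; in A minor, that letter is C.

C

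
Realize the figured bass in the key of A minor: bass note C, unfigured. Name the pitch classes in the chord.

An unfigured bass implies 5/3.
A third above C in this key is E.
A fifth above C in this key is G.
Together with the bass C, this spells C major in root position.

C, E, G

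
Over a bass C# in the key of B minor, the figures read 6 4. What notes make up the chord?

C#, F#, A

A fourth above C# in this key is F#.
A sixth above C# in this key is A.
Together with the bass C#, this spells F# minor in second inversion.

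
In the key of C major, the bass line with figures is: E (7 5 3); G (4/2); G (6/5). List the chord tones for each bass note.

E, G, B, D | G, A, C, E | G, B, D, E

E (7/5/3): E, G, B, D.
G (6/4/2): G, A, C, E.
G (6/5/3): G, B, D, E.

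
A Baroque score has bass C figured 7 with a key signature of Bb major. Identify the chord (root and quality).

The figures 7 indicate a seventh chord in root position.
In root position the bass is the root, so the root is C.
The chord tones are C, Eb, G, Bb, giving C minor seventh.

C minor seventh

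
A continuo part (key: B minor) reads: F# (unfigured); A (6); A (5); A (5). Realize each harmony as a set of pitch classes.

F# (5/3): F#, A, C#.
A (6/3): A, C#, F#.
A (5/3): A, C#, E.
A (5/3): A, C#, E.

F#, A, C# | A, C#, F# | A, C#, E | A, C#, E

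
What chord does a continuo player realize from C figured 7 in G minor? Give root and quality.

The figures 7 indicate a seventh chord in root position.
In root position the bass is the root, so the root is C.
The chord tones are C, Eb, G, Bb, giving C minor seventh.

C minor seventh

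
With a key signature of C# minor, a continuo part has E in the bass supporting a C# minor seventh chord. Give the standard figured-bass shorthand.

E is the third of C# minor seventh, so the chord is in first inversion.
A seventh chord in first inversion is figured 6/5/3, conventionally abbreviated 6/5.

6/5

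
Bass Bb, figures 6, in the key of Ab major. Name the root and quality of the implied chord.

The figures 6 indicate a triad in first inversion.
In first inversion the root lies a sixth above the bass: a sixth above Bb in Ab major is G.
The chord tones are Bb, Db, G, giving G diminished.

G diminished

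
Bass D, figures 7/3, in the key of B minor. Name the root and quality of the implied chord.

D major seventh

The figures 7/3 indicate a seventh chord in root position.
In root position the bass is the root, so the root is D.
The chord tones are D, F#, A, C#, giving D major seventh.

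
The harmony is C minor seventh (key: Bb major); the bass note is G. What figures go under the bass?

4/3

G is the fifth of C minor seventh, so the chord is in second inversion.
A seventh chord in second inversion is figured 6/4/3, conventionally abbreviated 4/3.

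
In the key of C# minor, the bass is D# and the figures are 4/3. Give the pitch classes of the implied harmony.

D#, F#, G#, B

The written figures 4/3 are shorthand for 6/4/3: the 6 is implied.
A third above D# in this key is F#.
A fourth above D# in this key is G#.
A sixth above D# in this key is B.
Together with the bass D#, this spells G# minor seventh in second inversion.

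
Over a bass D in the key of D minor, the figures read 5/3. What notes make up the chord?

D, F, A

A third above D in this key is F.
A fifth above D in this key is A.
Together with the bass D, this spells D minor in root position.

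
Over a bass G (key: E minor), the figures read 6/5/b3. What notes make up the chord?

G, Bb, D, E

A third above G in this key is B, lowered to Bb by the flat.
A fifth above G in this key is D.
A sixth above G in this key is E.
Together with the bass G, this spells E half-diminished seventh in first inversion.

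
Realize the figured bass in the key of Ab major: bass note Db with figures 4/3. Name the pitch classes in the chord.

The written figures 4/3 are shorthand for 6/4/3: the 6 is implied.
A third above Db in this key is F.
A fourth above Db in this key is G.
A sixth above Db in this key is Bb.
Together with the bass Db, this spells G half-diminished seventh in second inversion.

Db, F, G, Bb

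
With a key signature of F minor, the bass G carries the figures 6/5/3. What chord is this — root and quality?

The figures 6/5/3 indicate a seventh chord in first inversion.
In first inversion the root lies a sixth above the bass: a sixth above G in F minor is Eb.
The chord tones are G, Bb, Db, Eb, giving Eb dominant seventh.

Eb dominant seventh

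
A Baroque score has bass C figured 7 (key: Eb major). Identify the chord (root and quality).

The figures 7 indicate a seventh chord in root position.
In root position the bass is the root, so the root is C.
The chord tones are C, Eb, G, Bb, giving C minor seventh.

C minor seventh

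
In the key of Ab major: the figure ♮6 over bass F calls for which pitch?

Counting 5 letter steps above F lands on D; in Ab major, that letter is Db.
The ♮6 figure makes it natural, giving D.

D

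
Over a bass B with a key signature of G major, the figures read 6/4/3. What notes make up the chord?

A third above B in this key is D.
A fourth above B in this key is E.
A sixth above B in this key is G.
Together with the bass B, this spells E minor seventh in second inversion.

B, D, E, G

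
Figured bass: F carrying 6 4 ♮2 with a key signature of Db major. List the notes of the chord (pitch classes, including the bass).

F, G, Bb, Db

A second above F in this key is Gb, made natural (G) by the ♮ figure.
A fourth above F in this key is Bb.
A sixth above F in this key is Db.
Together with the bass F, this spells G half-diminished seventh in third inversion.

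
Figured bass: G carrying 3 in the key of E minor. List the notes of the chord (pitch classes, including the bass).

G, B, D

The written figures 3 are shorthand for 5/3: the 5 is implied.
A third above G in this key is B.
A fifth above G in this key is D.
Together with the bass G, this spells G major in root position.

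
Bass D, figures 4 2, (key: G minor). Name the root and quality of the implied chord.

The figures 4 2 indicate a seventh chord in third inversion.
In third inversion the root lies a second above the bass: a second above D in G minor is Eb.
The chord tones are D, Eb, G, Bb, giving Eb major seventh.

Eb major seventh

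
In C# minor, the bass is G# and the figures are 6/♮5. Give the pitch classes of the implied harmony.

The written figures 6/♮5 are shorthand for 6/5/3: the 3 is implied.
A third above G# in this key is B.
A fifth above G# in this key is D#, made natural (D) by the ♮ figure.
A sixth above G# in this key is E.
Together with the bass G#, this spells E dominant seventh in first inversion.

G#, B, D, E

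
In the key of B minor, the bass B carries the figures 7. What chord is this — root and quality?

The figures 7 indicate a seventh chord in root position.
In root position the bass is the root, so the root is B.
The chord tones are B, D, F#, A, giving B minor seventh.

B minor seventh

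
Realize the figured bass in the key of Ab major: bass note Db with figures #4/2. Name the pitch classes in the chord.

The written figures #4/2 are shorthand for 6/4/2: the 6 is implied.
A second above Db in this key is Eb.
A fourth above Db in this key is G, raised to G# by the sharp.
A sixth above Db in this key is Bb.

Db, Eb, G#, Bb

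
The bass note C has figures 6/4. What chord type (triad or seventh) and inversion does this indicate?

triad, second inversion

Intervals of 6/4 above the bass form a triad; the bass is the fifth, so this is second inversion.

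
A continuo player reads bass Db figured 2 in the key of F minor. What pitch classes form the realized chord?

The written figures 2 are shorthand for 6/4/2: the 6/4 are implied.
A second above Db in this key is Eb.
A fourth above Db in this key is G.
A sixth above Db in this key is Bb.
Together with the bass Db, this spells Eb dominant seventh in third inversion.

Db, Eb, G, Bb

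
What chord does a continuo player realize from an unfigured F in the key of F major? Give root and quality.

F major

An unfigured bass indicates a triad in root position.
In root position the bass is the root, so the root is F.
The chord tones are F, A, C, giving F major.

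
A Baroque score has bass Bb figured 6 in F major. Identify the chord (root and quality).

G minor

The figures 6 indicate a triad in first inversion.
In first inversion the root lies a sixth above the bass: a sixth above Bb in F major is G.
The chord tones are Bb, D, G, giving G minor.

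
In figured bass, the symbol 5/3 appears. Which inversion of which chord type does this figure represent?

Intervals of 5/3 above the bass form a triad; the bass is the root, so this is root position.

triad, root position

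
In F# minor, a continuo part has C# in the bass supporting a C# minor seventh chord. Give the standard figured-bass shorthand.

C# is the root of C# minor seventh, so the chord is in root position.
A seventh chord in root position is figured 7/5/3, conventionally abbreviated 7.

7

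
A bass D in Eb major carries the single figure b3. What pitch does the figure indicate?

Fb

Counting 2 letter steps above D lands on F; in Eb major, that letter is F.
The b3 figure lowers it a semitone, giving Fb.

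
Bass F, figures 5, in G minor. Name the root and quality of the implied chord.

The figures 5 indicate a triad in root position.
In root position the bass is the root, so the root is F.
The chord tones are F, A, C, giving F major.

F major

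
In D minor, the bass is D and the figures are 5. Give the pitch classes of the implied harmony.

D, F, A

The written figures 5 are shorthand for 5/3: the 3 is implied.
A third above D in this key is F.
A fifth above D in this key is A.
Together with the bass D, this spells D minor in root position.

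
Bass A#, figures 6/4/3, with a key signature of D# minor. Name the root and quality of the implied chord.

D# minor seventh

The figures 6/4/3 indicate a seventh chord in second inversion.
In second inversion the root lies a fourth above the bass: a fourth above A# in D# minor is D#.
The chord tones are A#, C#, D#, F#, giving D# minor seventh.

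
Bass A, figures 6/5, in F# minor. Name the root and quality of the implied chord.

F# minor seventh

The figures 6/5 indicate a seventh chord in first inversion.
In first inversion the root lies a sixth above the bass: a sixth above A in F# minor is F#.
The chord tones are A, C#, E, F#, giving F# minor seventh.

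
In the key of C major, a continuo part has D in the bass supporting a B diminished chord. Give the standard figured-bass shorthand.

D is the third of B diminished, so the chord is in first inversion.
A triad in first inversion is figured 6/3, conventionally abbreviated 6.

6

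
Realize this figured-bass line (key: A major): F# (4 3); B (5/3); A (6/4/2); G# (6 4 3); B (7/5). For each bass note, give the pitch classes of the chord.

F#, A, B, D | B, D, F# | A, B, D, F# | G#, B, C#, E | B, D, F#, A

F# (6/4/3): F#, A, B, D.
B (5/3): B, D, F#.
A (6/4/2): A, B, D, F#.
G# (6/4/3): G#, B, C#, E.
B (7/5/3): B, D, F#, A.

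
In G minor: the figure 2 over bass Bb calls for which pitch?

Counting 1 letter step above Bb lands on C; in G minor, that letter is C.

C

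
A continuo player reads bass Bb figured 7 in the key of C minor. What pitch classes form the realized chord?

The written figures 7 are shorthand for 7/5/3: the 5/3 are implied.
A third above Bb in this key is D.
A fifth above Bb in this key is F.
A seventh above Bb in this key is Ab.
Together with the bass Bb, this spells Bb dominant seventh in root position.

Bb, D, F, Ab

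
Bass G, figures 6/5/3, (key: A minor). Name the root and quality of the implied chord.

E minor seventh

The figures 6/5/3 indicate a seventh chord in first inversion.
In first inversion the root lies a sixth above the bass: a sixth above G in A minor is E.
The chord tones are G, B, D, E, giving E minor seventh.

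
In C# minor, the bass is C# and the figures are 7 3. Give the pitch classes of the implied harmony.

The written figures 7 3 are shorthand for 7/5/3: the 5 is implied.
A third above C# in this key is E.
A fifth above C# in this key is G#.
A seventh above C# in this key is B.
Together with the bass C#, this spells C# minor seventh in root position.

C#, E, G#, B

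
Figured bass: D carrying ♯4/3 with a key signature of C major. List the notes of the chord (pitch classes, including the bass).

The written figures ♯4/3 are shorthand for 6/4/3: the 6 is implied.
A third above D in this key is F.
A fourth above D in this key is G, raised to G# by the sharp.
A sixth above D in this key is B.
Together with the bass D, this spells G# diminished seventh in second inversion.

D, F, G#, B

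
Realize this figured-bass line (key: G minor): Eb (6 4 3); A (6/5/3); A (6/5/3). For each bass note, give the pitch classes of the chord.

Eb (6/4/3): Eb, G, A, C.
A (6/5/3): A, C, Eb, F.
A (6/5/3): A, C, Eb, F.

Eb, G, A, C | A, C, Eb, F | A, C, Eb, F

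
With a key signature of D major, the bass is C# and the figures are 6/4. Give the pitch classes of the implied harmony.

A fourth above C# in this key is F#.
A sixth above C# in this key is A.
Together with the bass C#, this spells F# minor in second inversion.

C#, F#, A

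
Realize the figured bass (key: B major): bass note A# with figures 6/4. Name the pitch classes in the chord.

A#, D#, F#

A fourth above A# in this key is D#.
A sixth above A# in this key is F#.
Together with the bass A#, this spells D# minor in second inversion.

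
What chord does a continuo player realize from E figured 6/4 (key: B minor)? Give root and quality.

A major

The figures 6/4 indicate a triad in second inversion.
In second inversion the root lies a fourth above the bass: a fourth above E in B minor is A.
The chord tones are E, A, C#, giving A major.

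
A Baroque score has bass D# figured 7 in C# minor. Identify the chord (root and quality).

D# half-diminished seventh

The figures 7 indicate a seventh chord in root position.
In root position the bass is the root, so the root is D#.
The chord tones are D#, F#, A, C#, giving D# half-diminished seventh.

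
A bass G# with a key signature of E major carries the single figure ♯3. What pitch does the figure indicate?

B#

Counting 2 letter steps above G# lands on B; in E major, that letter is B.
The #3 figure raises it a semitone, giving B#.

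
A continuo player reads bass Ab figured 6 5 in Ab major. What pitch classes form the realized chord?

The written figures 6 5 are shorthand for 6/5/3: the 3 is implied.
A third above Ab in this key is C.
A fifth above Ab in this key is Eb.
A sixth above Ab in this key is F.
Together with the bass Ab, this spells F minor seventh in first inversion.

Ab, C, Eb, F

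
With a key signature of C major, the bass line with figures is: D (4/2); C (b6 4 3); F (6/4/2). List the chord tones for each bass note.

D (6/4/2): D, E, G, B.
C (b6/4/3): C, E, F, Ab.
F (6/4/2): F, G, B, D.

D, E, G, B | C, E, F, Ab | F, G, B, D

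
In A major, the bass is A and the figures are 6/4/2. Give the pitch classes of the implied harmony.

A second above A in this key is B.
A fourth above A in this key is D.
A sixth above A in this key is F#.
Together with the bass A, this spells B minor seventh in third inversion.

A, B, D, F#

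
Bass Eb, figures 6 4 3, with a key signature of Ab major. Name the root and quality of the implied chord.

The figures 6 4 3 indicate a seventh chord in second inversion.
In second inversion the root lies a fourth above the bass: a fourth above Eb in Ab major is Ab.
The chord tones are Eb, G, Ab, C, giving Ab major seventh.

Ab major seventh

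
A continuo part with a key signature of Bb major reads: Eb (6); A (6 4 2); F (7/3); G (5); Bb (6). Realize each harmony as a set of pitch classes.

Eb (6/3): Eb, G, C.
A (6/4/2): A, Bb, D, F.
F (7/5/3): F, A, C, Eb.
G (5/3): G, Bb, D.
Bb (6/3): Bb, D, G.

Eb, G, C | A, Bb, D, F | F, A, C, Eb | G, Bb, D | Bb, D, G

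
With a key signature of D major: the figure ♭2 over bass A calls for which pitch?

Counting 1 letter step above A lands on B; in D major, that letter is B.
The b2 figure lowers it a semitone, giving Bb.

Bb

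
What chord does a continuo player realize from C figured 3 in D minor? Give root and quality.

C major

The figures 3 indicate a triad in root position.
In root position the bass is the root, so the root is C.
The chord tones are C, E, G, giving C major.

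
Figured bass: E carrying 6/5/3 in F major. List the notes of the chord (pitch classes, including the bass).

E, G, Bb, C

A third above E in this key is G.
A fifth above E in this key is Bb.
A sixth above E in this key is C.
Together with the bass E, this spells C dominant seventh in first inversion.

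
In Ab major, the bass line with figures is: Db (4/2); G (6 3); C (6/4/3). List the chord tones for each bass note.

Db (6/4/2): Db, Eb, G, Bb.
G (6/3): G, Bb, Eb.
C (6/4/3): C, Eb, F, Ab.

Db, Eb, G, Bb | G, Bb, Eb | C, Eb, F, Ab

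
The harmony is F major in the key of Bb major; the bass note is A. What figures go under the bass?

6

A is the third of F major, so the chord is in first inversion.
A triad in first inversion is figured 6/3, conventionally abbreviated 6.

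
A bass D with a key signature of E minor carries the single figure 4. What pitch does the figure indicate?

G

Counting 3 letter steps above D lands on G; in E minor, that letter is G.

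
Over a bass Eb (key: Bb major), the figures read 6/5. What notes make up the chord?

The written figures 6/5 are shorthand for 6/5/3: the 3 is implied.
A third above Eb in this key is G.
A fifth above Eb in this key is Bb.
A sixth above Eb in this key is C.
Together with the bass Eb, this spells C minor seventh in first inversion.

Eb, G, Bb, C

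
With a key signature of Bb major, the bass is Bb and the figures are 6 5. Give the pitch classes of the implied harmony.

Bb, D, F, G

The written figures 6 5 are shorthand for 6/5/3: the 3 is implied.
A third above Bb in this key is D.
A fifth above Bb in this key is F.
A sixth above Bb in this key is G.
Together with the bass Bb, this spells G minor seventh in first inversion.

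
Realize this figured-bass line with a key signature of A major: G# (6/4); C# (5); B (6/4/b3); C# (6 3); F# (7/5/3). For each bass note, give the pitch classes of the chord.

G# (6/4): G#, C#, E.
C# (5/3): C#, E, G#.
B (6/4/b3): B, Db, E, G#.
C# (6/3): C#, E, A.
F# (7/5/3): F#, A, C#, E.

G#, C#, E | C#, E, G# | B, Db, E, G# | C#, E, A | F#, A, C#, E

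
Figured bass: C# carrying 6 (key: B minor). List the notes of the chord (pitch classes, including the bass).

The written figures 6 are shorthand for 6/3: the 3 is implied.
A third above C# in this key is E.
A sixth above C# in this key is A.
Together with the bass C#, this spells A major in first inversion.

C#, E, A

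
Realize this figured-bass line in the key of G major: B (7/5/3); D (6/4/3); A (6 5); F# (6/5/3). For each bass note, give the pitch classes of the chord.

B, D, F#, A | D, F#, G, B | A, C, E, F# | F#, A, C, D

B (7/5/3): B, D, F#, A.
D (6/4/3): D, F#, G, B.
A (6/5/3): A, C, E, F#.
F# (6/5/3): F#, A, C, D.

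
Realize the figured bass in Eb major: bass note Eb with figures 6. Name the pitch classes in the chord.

The written figures 6 are shorthand for 6/3: the 3 is implied.
A third above Eb in this key is G.
A sixth above Eb in this key is C.
Together with the bass Eb, this spells C minor in first inversion.

Eb, G, C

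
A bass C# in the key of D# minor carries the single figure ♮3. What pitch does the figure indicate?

Counting 2 letter steps above C# lands on E; in D# minor, that letter is E#.
The ♮3 figure makes it natural, giving E.

E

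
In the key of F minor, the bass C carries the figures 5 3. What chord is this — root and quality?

C minor

The figures 5 3 indicate a triad in root position.
In root position the bass is the root, so the root is C.
The chord tones are C, Eb, G, giving C minor.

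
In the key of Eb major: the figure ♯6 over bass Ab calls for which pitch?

F#

Counting 5 letter steps above Ab lands on F; in Eb major, that letter is F.
The #6 figure raises it a semitone, giving F#.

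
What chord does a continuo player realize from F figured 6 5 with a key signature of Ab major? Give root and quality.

The figures 6 5 indicate a seventh chord in first inversion.
In first inversion the root lies a sixth above the bass: a sixth above F in Ab major is Db.
The chord tones are F, Ab, C, Db, giving Db major seventh.

Db major seventh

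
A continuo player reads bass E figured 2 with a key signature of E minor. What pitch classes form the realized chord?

The written figures 2 are shorthand for 6/4/2: the 6/4 are implied.
A second above E in this key is F#.
A fourth above E in this key is A.
A sixth above E in this key is C.
Together with the bass E, this spells F# half-diminished seventh in third inversion.

E, F#, A, C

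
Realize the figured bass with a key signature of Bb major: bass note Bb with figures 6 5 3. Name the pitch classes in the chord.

A third above Bb in this key is D.
A fifth above Bb in this key is F.
A sixth above Bb in this key is G.
Together with the bass Bb, this spells G minor seventh in first inversion.

Bb, D, F, G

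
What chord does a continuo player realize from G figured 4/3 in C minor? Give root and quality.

C minor seventh

The figures 4/3 indicate a seventh chord in second inversion.
In second inversion the root lies a fourth above the bass: a fourth above G in C minor is C.
The chord tones are G, Bb, C, Eb, giving C minor seventh.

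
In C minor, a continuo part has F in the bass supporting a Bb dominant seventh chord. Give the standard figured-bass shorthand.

F is the fifth of Bb dominant seventh, so the chord is in second inversion.
A seventh chord in second inversion is figured 6/4/3, conventionally abbreviated 4/3.

4/3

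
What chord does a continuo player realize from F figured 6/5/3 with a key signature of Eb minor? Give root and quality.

The figures 6/5/3 indicate a seventh chord in first inversion.
In first inversion the root lies a sixth above the bass: a sixth above F in Eb minor is Db.
The chord tones are F, Ab, Cb, Db, giving Db dominant seventh.

Db dominant seventh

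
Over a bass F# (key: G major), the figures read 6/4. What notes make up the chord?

F#, B, D

A fourth above F# in this key is B.
A sixth above F# in this key is D.
Together with the bass F#, this spells B minor in second inversion.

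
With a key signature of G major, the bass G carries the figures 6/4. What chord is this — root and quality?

C major

The figures 6/4 indicate a triad in second inversion.
In second inversion the root lies a fourth above the bass: a fourth above G in G major is C.
The chord tones are G, C, E, giving C major.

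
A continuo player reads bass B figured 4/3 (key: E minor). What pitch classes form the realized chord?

The written figures 4/3 are shorthand for 6/4/3: the 6 is implied.
A third above B in this key is D.
A fourth above B in this key is E.
A sixth above B in this key is G.
Together with the bass B, this spells E minor seventh in second inversion.

B, D, E, G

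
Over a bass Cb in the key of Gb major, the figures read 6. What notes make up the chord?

Cb, Eb, Ab

The written figures 6 are shorthand for 6/3: the 3 is implied.
A third above Cb in this key is Eb.
A sixth above Cb in this key is Ab.
Together with the bass Cb, this spells Ab minor in first inversion.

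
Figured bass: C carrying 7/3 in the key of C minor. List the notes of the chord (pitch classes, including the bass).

C, Eb, G, Bb

The written figures 7/3 are shorthand for 7/5/3: the 5 is implied.
A third above C in this key is Eb.
A fifth above C in this key is G.
A seventh above C in this key is Bb.
Together with the bass C, this spells C minor seventh in root position.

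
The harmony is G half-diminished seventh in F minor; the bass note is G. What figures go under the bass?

7

G is the root of G half-diminished seventh, so the chord is in root position.
A seventh chord in root position is figured 7/5/3, conventionally abbreviated 7.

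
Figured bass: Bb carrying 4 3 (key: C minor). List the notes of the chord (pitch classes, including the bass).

Bb, D, Eb, G

The written figures 4 3 are shorthand for 6/4/3: the 6 is implied.
A third above Bb in this key is D.
A fourth above Bb in this key is Eb.
A sixth above Bb in this key is G.
Together with the bass Bb, this spells Eb major seventh in second inversion.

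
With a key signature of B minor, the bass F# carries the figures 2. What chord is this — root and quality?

The figures 2 indicate a seventh chord in third inversion.
In third inversion the root lies a second above the bass: a second above F# in B minor is G.
The chord tones are F#, G, B, D, giving G major seventh.

G major seventh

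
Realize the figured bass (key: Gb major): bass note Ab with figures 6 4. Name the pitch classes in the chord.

A fourth above Ab in this key is Db.
A sixth above Ab in this key is F.
Together with the bass Ab, this spells Db major in second inversion.

Ab, Db, F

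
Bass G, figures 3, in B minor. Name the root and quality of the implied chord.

G major

The figures 3 indicate a triad in root position.
In root position the bass is the root, so the root is G.
The chord tones are G, B, D, giving G major.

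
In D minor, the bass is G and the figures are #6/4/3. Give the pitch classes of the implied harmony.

G, Bb, C, E#

A third above G in this key is Bb.
A fourth above G in this key is C.
A sixth above G in this key is E, raised to E# by the sharp.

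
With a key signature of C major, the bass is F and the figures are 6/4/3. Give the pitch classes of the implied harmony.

F, A, B, D

A third above F in this key is A.
A fourth above F in this key is B.
A sixth above F in this key is D.
Together with the bass F, this spells B half-diminished seventh in second inversion.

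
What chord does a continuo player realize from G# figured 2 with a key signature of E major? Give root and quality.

A major seventh

The figures 2 indicate a seventh chord in third inversion.
In third inversion the root lies a second above the bass: a second above G# in E major is A.
The chord tones are G#, A, C#, E, giving A major seventh.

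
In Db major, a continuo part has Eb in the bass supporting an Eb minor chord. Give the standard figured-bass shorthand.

no figures

Eb is the root of Eb minor, so the chord is in root position.
A triad in root position is figured 5/3, conventionally abbreviated (no figures — root-position triad).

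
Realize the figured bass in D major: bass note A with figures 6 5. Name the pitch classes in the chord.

A, C#, E, F#

The written figures 6 5 are shorthand for 6/5/3: the 3 is implied.
A third above A in this key is C#.
A fifth above A in this key is E.
A sixth above A in this key is F#.
Together with the bass A, this spells F# minor seventh in first inversion.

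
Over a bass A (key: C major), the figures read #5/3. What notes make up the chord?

A, C, E#

A third above A in this key is C.
A fifth above A in this key is E, raised to E# by the sharp.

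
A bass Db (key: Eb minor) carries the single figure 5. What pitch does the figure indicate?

Ab

Counting 4 letter steps above Db lands on A; in Eb minor, that letter is Ab.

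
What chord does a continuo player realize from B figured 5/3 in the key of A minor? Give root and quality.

B diminished

The figures 5/3 indicate a triad in root position.
In root position the bass is the root, so the root is B.
The chord tones are B, D, F, giving B diminished.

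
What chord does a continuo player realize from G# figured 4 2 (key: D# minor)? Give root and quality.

A# minor seventh

The figures 4 2 indicate a seventh chord in third inversion.
In third inversion the root lies a second above the bass: a second above G# in D# minor is A#.
The chord tones are G#, A#, C#, E#, giving A# minor seventh.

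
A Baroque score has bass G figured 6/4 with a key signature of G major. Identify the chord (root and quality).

The figures 6/4 indicate a triad in second inversion.
In second inversion the root lies a fourth above the bass: a fourth above G in G major is C.
The chord tones are G, C, E, giving C major.

C major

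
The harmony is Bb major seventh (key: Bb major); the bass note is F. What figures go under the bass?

F is the fifth of Bb major seventh, so the chord is in second inversion.
A seventh chord in second inversion is figured 6/4/3, conventionally abbreviated 4/3.

4/3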